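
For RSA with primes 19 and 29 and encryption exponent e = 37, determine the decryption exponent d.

Step 1: n = 19 * 29 = 551.
Step 2: phi(n) = 18 * 28 = 504.
Step 3: Find d such that 37 * d = 1 (mod 504).
Step 4: d = 37^(-1) mod 504 = 109.
Verification: 37 * 109 = 4033 = 8 * 504 + 1.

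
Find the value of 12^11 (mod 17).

Step 1: Compute 12^11 mod 17 step by step, reducing modulo 17 at each step.
  12^1 mod 17 = 12
  12^2 mod 17 = (12 * 12) mod 17 = 8
  12^3 mod 17 = (8 * 12) mod 17 = 11
  12^4 mod 17 = (11 * 12) mod 17 = 13
  12^5 mod 17 = (13 * 12) mod 17 = 3
  12^6 mod 17 = (3 * 12) mod 17 = 2
  12^7 mod 17 = (2 * 12) mod 17 = 7
  12^8 mod 17 = (7 * 12) mod 17 = 16
  12^9 mod 17 = (16 * 12) mod 17 = 5
  12^10 mod 17 = (5 * 12) mod 17 = 9
  12^11 mod 17 = (9 * 12) mod 17 = 6
Step 2: Result = 6.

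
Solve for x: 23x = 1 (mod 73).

Step 1: We need x such that 23 * x = 1 (mod 73).
Step 2: Using the extended Euclidean algorithm or trial:
  23 * 54 = 1242 = 17 * 73 + 1.
Step 3: Since 1242 mod 73 = 1, the inverse is x = 54.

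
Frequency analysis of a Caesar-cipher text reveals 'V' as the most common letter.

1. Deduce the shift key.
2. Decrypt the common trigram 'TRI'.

Step 1: In English, 'E' is the most frequent letter (12.7%).
Step 2: The most frequent ciphertext letter is 'V' (position 21).
Step 3: Shift = (21 - 4) mod 26 = 17.
Step 4: Decrypt 'TRI' by shifting back 17:
  T -> C
  R -> A
  I -> R
Step 5: 'TRI' decrypts to 'CAR'.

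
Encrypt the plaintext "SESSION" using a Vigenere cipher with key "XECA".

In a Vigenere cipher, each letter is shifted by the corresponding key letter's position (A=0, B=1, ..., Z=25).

Step 1: Repeat key to match plaintext length:
  Plaintext: SESSION
  Key:       XECAXEC
Step 2: Encrypt each letter:
  S(18) + X(23) = (18+23) mod 26 = 15 = P
  E(4) + E(4) = (4+4) mod 26 = 8 = I
  S(18) + C(2) = (18+2) mod 26 = 20 = U
  S(18) + A(0) = (18+0) mod 26 = 18 = S
  I(8) + X(23) = (8+23) mod 26 = 5 = F
  O(14) + E(4) = (14+4) mod 26 = 18 = S
  N(13) + C(2) = (13+2) mod 26 = 15 = P
Ciphertext: PIUSFSP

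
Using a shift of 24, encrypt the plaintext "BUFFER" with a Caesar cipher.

Step 1: For each letter, shift forward by 24 positions (mod 26).
  B (position 1) -> position (1+24) mod 26 = 25 -> Z
  U (position 20) -> position (20+24) mod 26 = 18 -> S
  F (position 5) -> position (5+24) mod 26 = 3 -> D
  F (position 5) -> position (5+24) mod 26 = 3 -> D
  E (position 4) -> position (4+24) mod 26 = 2 -> C
  R (position 17) -> position (17+24) mod 26 = 15 -> P
Result: ZSDDCP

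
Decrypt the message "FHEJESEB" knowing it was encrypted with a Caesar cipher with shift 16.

Step 1: Reverse the shift by subtracting 16 from each letter position.
  F (position 5) -> position (5-16) mod 26 = 15 -> P
  H (position 7) -> position (7-16) mod 26 = 17 -> R
  E (position 4) -> position (4-16) mod 26 = 14 -> O
  J (position 9) -> position (9-16) mod 26 = 19 -> T
  E (position 4) -> position (4-16) mod 26 = 14 -> O
  S (position 18) -> position (18-16) mod 26 = 2 -> C
  E (position 4) -> position (4-16) mod 26 = 14 -> O
  B (position 1) -> position (1-16) mod 26 = 11 -> L
Decrypted message: PROTOCOL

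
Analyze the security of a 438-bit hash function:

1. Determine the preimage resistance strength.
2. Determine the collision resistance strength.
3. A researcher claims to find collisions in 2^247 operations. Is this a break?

Step 1: Preimage resistance requires brute-force of 2^438 operations.
Step 2: Collision resistance (birthday bound) = 2^(438/2) = 2^219.
Step 3: The claimed attack costs 2^247 operations.
Step 4: Since 2^247 >= 2^219, the claimed attack is no faster than the generic birthday attack, so this does not break collision resistance.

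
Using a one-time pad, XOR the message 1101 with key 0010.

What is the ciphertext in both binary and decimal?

Step 1: Write out the XOR operation bit by bit:
  Message: 1101
  Key:     0010
  XOR:     1111
Step 2: Convert to decimal: 1111 = 15.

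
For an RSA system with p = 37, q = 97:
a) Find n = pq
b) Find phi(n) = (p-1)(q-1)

Step 1: n = p * q = 37 * 97 = 3589.
Step 2: phi(n) = (p-1)(q-1) = 36 * 96 = 3456.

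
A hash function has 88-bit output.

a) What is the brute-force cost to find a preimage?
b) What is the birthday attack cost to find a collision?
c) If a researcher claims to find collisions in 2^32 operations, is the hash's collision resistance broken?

Step 1: Preimage resistance requires brute-force of 2^88 operations.
Step 2: Collision resistance (birthday bound) = 2^(88/2) = 2^44.
Step 3: The claimed attack costs 2^32 operations.
Step 4: Since 2^32 < 2^44, the claimed attack beats the generic birthday bound, so collision resistance is broken.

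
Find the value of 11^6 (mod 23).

Step 1: Compute 11^6 mod 23 step by step, reducing modulo 23 at each step.
  11^1 mod 23 = 11
  11^2 mod 23 = (11 * 11) mod 23 = 6
  11^3 mod 23 = (6 * 11) mod 23 = 20
  11^4 mod 23 = (20 * 11) mod 23 = 13
  11^5 mod 23 = (13 * 11) mod 23 = 5
  11^6 mod 23 = (5 * 11) mod 23 = 9
Step 2: Result = 9.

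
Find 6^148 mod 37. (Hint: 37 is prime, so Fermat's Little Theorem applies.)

Step 1: Since 37 is prime, by Fermat's Little Theorem: 6^36 = 1 (mod 37).
Step 2: Reduce exponent: 148 mod 36 = 4.
Step 3: So 6^148 = 6^4 (mod 37).
Step 4: 6^4 mod 37 = 1.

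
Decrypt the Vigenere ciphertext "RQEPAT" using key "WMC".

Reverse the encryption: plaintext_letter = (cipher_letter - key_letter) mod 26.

Step 1: Extend key: WMCWMC
Step 2: Decrypt each letter (c - k) mod 26:
  R(17) - W(22) = (17-22) mod 26 = 21 = V
  Q(16) - M(12) = (16-12) mod 26 = 4 = E
  E(4) - C(2) = (4-2) mod 26 = 2 = C
  P(15) - W(22) = (15-22) mod 26 = 19 = T
  A(0) - M(12) = (0-12) mod 26 = 14 = O
  T(19) - C(2) = (19-2) mod 26 = 17 = R
Plaintext: VECTOR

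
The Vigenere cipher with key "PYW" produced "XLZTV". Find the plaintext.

Step 1: Extend key: PYWPY
Step 2: Decrypt each letter (c - k) mod 26:
  X(23) - P(15) = (23-15) mod 26 = 8 = I
  L(11) - Y(24) = (11-24) mod 26 = 13 = N
  Z(25) - W(22) = (25-22) mod 26 = 3 = D
  T(19) - P(15) = (19-15) mod 26 = 4 = E
  V(21) - Y(24) = (21-24) mod 26 = 23 = X
Plaintext: INDEX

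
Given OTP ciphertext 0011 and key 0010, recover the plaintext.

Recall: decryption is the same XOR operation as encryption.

Step 1: XOR ciphertext with key:
  Ciphertext: 0011
  Key:        0010
  XOR:        0001
Step 2: Plaintext = 0001 = 1 in decimal.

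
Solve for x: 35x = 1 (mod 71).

Step 1: We need x such that 35 * x = 1 (mod 71).
Step 2: Using the extended Euclidean algorithm or trial:
  35 * 69 = 2415 = 34 * 71 + 1.
Step 3: Since 2415 mod 71 = 1, the inverse is x = 69.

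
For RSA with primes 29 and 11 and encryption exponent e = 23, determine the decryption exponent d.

Step 1: n = 29 * 11 = 319.
Step 2: phi(n) = 28 * 10 = 280.
Step 3: Find d such that 23 * d = 1 (mod 280).
Step 4: d = 23^(-1) mod 280 = 207.
Verification: 23 * 207 = 4761 = 17 * 280 + 1.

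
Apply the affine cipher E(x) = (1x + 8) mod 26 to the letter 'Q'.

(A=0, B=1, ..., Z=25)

Step 1: Convert 'Q' to number: x = 16.
Step 2: E(16) = (1 * 16 + 8) mod 26 = 24 mod 26 = 24.
Step 3: Convert 24 back to letter: Y.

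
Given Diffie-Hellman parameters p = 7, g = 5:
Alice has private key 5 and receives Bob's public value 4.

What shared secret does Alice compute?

Step 1: s = B^a mod p = 4^5 mod 7.
  4^1 mod 7 = 4
  4^2 mod 7 = (4 * 4) mod 7 = 2
  4^3 mod 7 = (2 * 4) mod 7 = 1
  4^4 mod 7 = (1 * 4) mod 7 = 4
  4^5 mod 7 = (4 * 4) mod 7 = 2
Result: shared secret = 2.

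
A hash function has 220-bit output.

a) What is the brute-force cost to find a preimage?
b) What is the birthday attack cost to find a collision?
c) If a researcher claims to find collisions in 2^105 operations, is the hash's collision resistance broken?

Step 1: Preimage resistance requires brute-force of 2^220 operations.
Step 2: Collision resistance (birthday bound) = 2^(220/2) = 2^110.
Step 3: The claimed attack costs 2^105 operations.
Step 4: Since 2^105 < 2^110, the claimed attack beats the generic birthday bound, so collision resistance is broken.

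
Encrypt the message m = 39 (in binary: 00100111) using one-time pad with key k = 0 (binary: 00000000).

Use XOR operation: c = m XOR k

Step 1: Write out the XOR operation bit by bit:
  Message: 00100111
  Key:     00000000
  XOR:     00100111
Step 2: Convert to decimal: 00100111 = 39.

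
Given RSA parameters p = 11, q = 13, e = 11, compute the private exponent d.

Step 1: n = 11 * 13 = 143.
Step 2: phi(n) = 10 * 12 = 120.
Step 3: Find d such that 11 * d = 1 (mod 120).
Step 4: d = 11^(-1) mod 120 = 11.
Verification: 11 * 11 = 121 = 1 * 120 + 1.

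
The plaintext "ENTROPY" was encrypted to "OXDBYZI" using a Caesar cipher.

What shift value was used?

Step 1: Compare first letters: E (position 4) -> O (position 14).
Step 2: Shift = (14 - 4) mod 26 = 10.
The shift value is 10.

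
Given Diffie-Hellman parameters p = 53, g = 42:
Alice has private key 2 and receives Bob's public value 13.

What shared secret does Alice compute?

Step 1: s = B^a mod p = 13^2 mod 53.
  13^1 mod 53 = 13
  13^2 mod 53 = (13 * 13) mod 53 = 10
Result: shared secret = 10.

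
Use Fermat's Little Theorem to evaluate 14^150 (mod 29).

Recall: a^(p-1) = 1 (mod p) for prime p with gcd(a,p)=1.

Step 1: Since 29 is prime, by Fermat's Little Theorem: 14^28 = 1 (mod 29).
Step 2: Reduce exponent: 150 mod 28 = 10.
Step 3: So 14^150 = 14^10 (mod 29).
Step 4: 14^10 mod 29 = 13.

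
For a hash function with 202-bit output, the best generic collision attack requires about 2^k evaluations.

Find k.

Step 1: The hash has a 202-bit output.
Step 2: Collision resistance means it should be infeasible to find any x != y with h(x) = h(y).
By the birthday bound, a generic collision search succeeds after about sqrt(2^202) = 2^(202/2) = 2^101 evaluations.
Step 3: Security level = 101 bits.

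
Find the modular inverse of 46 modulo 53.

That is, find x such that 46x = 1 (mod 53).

Step 1: We need x such that 46 * x = 1 (mod 53).
Step 2: Using the extended Euclidean algorithm or trial:
  46 * 15 = 690 = 13 * 53 + 1.
Step 3: Since 690 mod 53 = 1, the inverse is x = 15.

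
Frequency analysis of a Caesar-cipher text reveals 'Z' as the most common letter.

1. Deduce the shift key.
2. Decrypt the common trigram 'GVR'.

Step 1: In English, 'E' is the most frequent letter (12.7%).
Step 2: The most frequent ciphertext letter is 'Z' (position 25).
Step 3: Shift = (25 - 4) mod 26 = 21.
Step 4: Decrypt 'GVR' by shifting back 21:
  G -> L
  V -> A
  R -> W
Step 5: 'GVR' decrypts to 'LAW'.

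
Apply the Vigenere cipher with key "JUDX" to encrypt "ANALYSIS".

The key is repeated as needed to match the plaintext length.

Step 1: Repeat key to match plaintext length:
  Plaintext: ANALYSIS
  Key:       JUDXJUDX
Step 2: Encrypt each letter:
  A(0) + J(9) = (0+9) mod 26 = 9 = J
  N(13) + U(20) = (13+20) mod 26 = 7 = H
  A(0) + D(3) = (0+3) mod 26 = 3 = D
  L(11) + X(23) = (11+23) mod 26 = 8 = I
  Y(24) + J(9) = (24+9) mod 26 = 7 = H
  S(18) + U(20) = (18+20) mod 26 = 12 = M
  I(8) + D(3) = (8+3) mod 26 = 11 = L
  S(18) + X(23) = (18+23) mod 26 = 15 = P
Ciphertext: JHDIHMLP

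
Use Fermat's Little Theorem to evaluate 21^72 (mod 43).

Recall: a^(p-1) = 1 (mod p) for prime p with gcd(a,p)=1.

Step 1: Since 43 is prime, by Fermat's Little Theorem: 21^42 = 1 (mod 43).
Step 2: Reduce exponent: 72 mod 42 = 30.
Step 3: So 21^72 = 21^30 (mod 43).
Step 4: 21^30 mod 43 = 11.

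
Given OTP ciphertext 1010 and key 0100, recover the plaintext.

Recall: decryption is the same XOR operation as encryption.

Step 1: XOR ciphertext with key:
  Ciphertext: 1010
  Key:        0100
  XOR:        1110
Step 2: Plaintext = 1110 = 14 in decimal.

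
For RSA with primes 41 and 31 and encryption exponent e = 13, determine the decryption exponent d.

Step 1: n = 41 * 31 = 1271.
Step 2: phi(n) = 40 * 30 = 1200.
Step 3: Find d such that 13 * d = 1 (mod 1200).
Step 4: d = 13^(-1) mod 1200 = 277.
Verification: 13 * 277 = 3601 = 3 * 1200 + 1.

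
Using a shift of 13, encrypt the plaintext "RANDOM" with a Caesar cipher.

Step 1: For each letter, shift forward by 13 positions (mod 26).
  R (position 17) -> position (17+13) mod 26 = 4 -> E
  A (position 0) -> position (0+13) mod 26 = 13 -> N
  N (position 13) -> position (13+13) mod 26 = 0 -> A
  D (position 3) -> position (3+13) mod 26 = 16 -> Q
  O (position 14) -> position (14+13) mod 26 = 1 -> B
  M (position 12) -> position (12+13) mod 26 = 25 -> Z
Result: ENAQBZ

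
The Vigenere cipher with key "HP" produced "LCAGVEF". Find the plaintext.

Step 1: Extend key: HPHPHPH
Step 2: Decrypt each letter (c - k) mod 26:
  L(11) - H(7) = (11-7) mod 26 = 4 = E
  C(2) - P(15) = (2-15) mod 26 = 13 = N
  A(0) - H(7) = (0-7) mod 26 = 19 = T
  G(6) - P(15) = (6-15) mod 26 = 17 = R
  V(21) - H(7) = (21-7) mod 26 = 14 = O
  E(4) - P(15) = (4-15) mod 26 = 15 = P
  F(5) - H(7) = (5-7) mod 26 = 24 = Y
Plaintext: ENTROPY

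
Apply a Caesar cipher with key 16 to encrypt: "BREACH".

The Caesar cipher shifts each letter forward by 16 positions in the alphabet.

Step 1: For each letter, shift forward by 16 positions (mod 26).
  B (position 1) -> position (1+16) mod 26 = 17 -> R
  R (position 17) -> position (17+16) mod 26 = 7 -> H
  E (position 4) -> position (4+16) mod 26 = 20 -> U
  A (position 0) -> position (0+16) mod 26 = 16 -> Q
  C (position 2) -> position (2+16) mod 26 = 18 -> S
  H (position 7) -> position (7+16) mod 26 = 23 -> X
Result: RHUQSX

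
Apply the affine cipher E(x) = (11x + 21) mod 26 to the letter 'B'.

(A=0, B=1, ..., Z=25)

Step 1: Convert 'B' to number: x = 1.
Step 2: E(1) = (11 * 1 + 21) mod 26 = 32 mod 26 = 6.
Step 3: Convert 6 back to letter: G.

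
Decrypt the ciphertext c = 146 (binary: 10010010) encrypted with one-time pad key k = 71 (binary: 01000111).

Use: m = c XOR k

Step 1: XOR ciphertext with key:
  Ciphertext: 10010010
  Key:        01000111
  XOR:        11010101
Step 2: Plaintext = 11010101 = 213 in decimal.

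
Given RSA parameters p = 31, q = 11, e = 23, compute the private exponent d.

Step 1: n = 31 * 11 = 341.
Step 2: phi(n) = 30 * 10 = 300.
Step 3: Find d such that 23 * d = 1 (mod 300).
Step 4: d = 23^(-1) mod 300 = 287.
Verification: 23 * 287 = 6601 = 22 * 300 + 1.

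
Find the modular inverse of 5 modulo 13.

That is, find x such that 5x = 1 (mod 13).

Step 1: We need x such that 5 * x = 1 (mod 13).
Step 2: Using the extended Euclidean algorithm or trial:
  5 * 8 = 40 = 3 * 13 + 1.
Step 3: Since 40 mod 13 = 1, the inverse is x = 8.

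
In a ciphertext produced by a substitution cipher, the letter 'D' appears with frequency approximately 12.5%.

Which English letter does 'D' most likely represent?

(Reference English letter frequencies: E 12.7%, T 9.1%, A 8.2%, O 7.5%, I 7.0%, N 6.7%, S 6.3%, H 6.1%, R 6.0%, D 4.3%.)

Step 1: The observed frequency is 12.5%.
Step 2: Compare with English frequencies:
  E: 12.7% (difference: 0.2%) <-- closest
  T: 9.1% (difference: 3.4%)
  A: 8.2% (difference: 4.3%)
  O: 7.5% (difference: 5.0%)
  I: 7.0% (difference: 5.5%)
  N: 6.7% (difference: 5.8%)
  S: 6.3% (difference: 6.2%)
  H: 6.1% (difference: 6.4%)
  R: 6.0% (difference: 6.5%)
  D: 4.3% (difference: 8.2%)
Step 3: 'D' most likely represents 'E' (frequency 12.7%).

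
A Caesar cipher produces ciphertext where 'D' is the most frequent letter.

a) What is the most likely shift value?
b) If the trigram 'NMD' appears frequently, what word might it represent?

Step 1: In English, 'E' is the most frequent letter (12.7%).
Step 2: The most frequent ciphertext letter is 'D' (position 3).
Step 3: Shift = (3 - 4) mod 26 = 25.
Step 4: Decrypt 'NMD' by shifting back 25:
  N -> O
  M -> N
  D -> E
Step 5: 'NMD' decrypts to 'ONE'.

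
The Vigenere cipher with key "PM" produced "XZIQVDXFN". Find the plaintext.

Step 1: Extend key: PMPMPMPMP
Step 2: Decrypt each letter (c - k) mod 26:
  X(23) - P(15) = (23-15) mod 26 = 8 = I
  Z(25) - M(12) = (25-12) mod 26 = 13 = N
  I(8) - P(15) = (8-15) mod 26 = 19 = T
  Q(16) - M(12) = (16-12) mod 26 = 4 = E
  V(21) - P(15) = (21-15) mod 26 = 6 = G
  D(3) - M(12) = (3-12) mod 26 = 17 = R
  X(23) - P(15) = (23-15) mod 26 = 8 = I
  F(5) - M(12) = (5-12) mod 26 = 19 = T
  N(13) - P(15) = (13-15) mod 26 = 24 = Y
Plaintext: INTEGRITY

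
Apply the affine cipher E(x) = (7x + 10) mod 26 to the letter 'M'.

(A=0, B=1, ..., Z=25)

Step 1: Convert 'M' to number: x = 12.
Step 2: E(12) = (7 * 12 + 10) mod 26 = 94 mod 26 = 16.
Step 3: Convert 16 back to letter: Q.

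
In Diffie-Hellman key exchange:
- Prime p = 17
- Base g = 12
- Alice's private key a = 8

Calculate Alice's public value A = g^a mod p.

Step 1: A = g^a mod p = 12^8 mod 17.
  12^1 mod 17 = 12
  12^2 mod 17 = (12 * 12) mod 17 = 8
  12^3 mod 17 = (8 * 12) mod 17 = 11
  12^4 mod 17 = (11 * 12) mod 17 = 13
  12^5 mod 17 = (13 * 12) mod 17 = 3
  12^6 mod 17 = (3 * 12) mod 17 = 2
  12^7 mod 17 = (2 * 12) mod 17 = 7
  12^8 mod 17 = (7 * 12) mod 17 = 16
Result: A = 16.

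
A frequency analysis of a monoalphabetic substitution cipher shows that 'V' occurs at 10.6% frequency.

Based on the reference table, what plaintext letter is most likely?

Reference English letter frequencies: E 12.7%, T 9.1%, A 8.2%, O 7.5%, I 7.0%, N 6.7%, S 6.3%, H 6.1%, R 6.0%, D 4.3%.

Step 1: The observed frequency is 10.6%.
Step 2: Compare with English frequencies:
  E: 12.7% (difference: 2.1%)
  T: 9.1% (difference: 1.5%) <-- closest
  A: 8.2% (difference: 2.4%)
  O: 7.5% (difference: 3.1%)
  I: 7.0% (difference: 3.6%)
  N: 6.7% (difference: 3.9%)
  S: 6.3% (difference: 4.3%)
  H: 6.1% (difference: 4.5%)
  R: 6.0% (difference: 4.6%)
  D: 4.3% (difference: 6.3%)
Step 3: 'V' most likely represents 'T' (frequency 9.1%).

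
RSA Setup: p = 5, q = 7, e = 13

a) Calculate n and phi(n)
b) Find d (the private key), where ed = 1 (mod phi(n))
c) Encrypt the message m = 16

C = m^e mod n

Step 1: n = 5 * 7 = 35.
Step 2: phi(n) = (5-1)(7-1) = 4 * 6 = 24.
Step 3: Find d = 13^(-1) mod 24 = 13.
  Verify: 13 * 13 = 169 = 1 (mod 24).
Step 4: C = 16^13 mod 35 = 16.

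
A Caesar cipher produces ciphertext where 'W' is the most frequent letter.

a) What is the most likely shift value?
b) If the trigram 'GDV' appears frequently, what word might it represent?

Step 1: In English, 'E' is the most frequent letter (12.7%).
Step 2: The most frequent ciphertext letter is 'W' (position 22).
Step 3: Shift = (22 - 4) mod 26 = 18.
Step 4: Decrypt 'GDV' by shifting back 18:
  G -> O
  D -> L
  V -> D
Step 5: 'GDV' decrypts to 'OLD'.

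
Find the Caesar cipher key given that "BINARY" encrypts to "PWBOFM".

Step 1: Compare first letters: B (position 1) -> P (position 15).
Step 2: Shift = (15 - 1) mod 26 = 14.
The shift value is 14.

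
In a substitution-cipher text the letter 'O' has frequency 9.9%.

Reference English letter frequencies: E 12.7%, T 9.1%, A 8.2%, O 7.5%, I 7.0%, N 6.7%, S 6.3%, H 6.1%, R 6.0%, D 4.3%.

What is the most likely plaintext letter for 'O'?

Step 1: The observed frequency is 9.9%.
Step 2: Compare with English frequencies:
  E: 12.7% (difference: 2.8%)
  T: 9.1% (difference: 0.8%) <-- closest
  A: 8.2% (difference: 1.7%)
  O: 7.5% (difference: 2.4%)
  I: 7.0% (difference: 2.9%)
  N: 6.7% (difference: 3.2%)
  S: 6.3% (difference: 3.6%)
  H: 6.1% (difference: 3.8%)
  R: 6.0% (difference: 3.9%)
  D: 4.3% (difference: 5.6%)
Step 3: 'O' most likely represents 'T' (frequency 9.1%).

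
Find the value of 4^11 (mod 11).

Step 1: Compute 4^11 mod 11 step by step, reducing modulo 11 at each step.
  4^1 mod 11 = 4
  4^2 mod 11 = (4 * 4) mod 11 = 5
  4^3 mod 11 = (5 * 4) mod 11 = 9
  4^4 mod 11 = (9 * 4) mod 11 = 3
  4^5 mod 11 = (3 * 4) mod 11 = 1
  4^6 mod 11 = (1 * 4) mod 11 = 4
  4^7 mod 11 = (4 * 4) mod 11 = 5
  4^8 mod 11 = (5 * 4) mod 11 = 9
  4^9 mod 11 = (9 * 4) mod 11 = 3
  4^10 mod 11 = (3 * 4) mod 11 = 1
  4^11 mod 11 = (1 * 4) mod 11 = 4
Step 2: Result = 4.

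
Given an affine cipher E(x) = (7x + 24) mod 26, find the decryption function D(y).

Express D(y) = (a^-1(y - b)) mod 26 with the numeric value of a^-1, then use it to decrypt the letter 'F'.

Step 1: Find a^-1, the modular inverse of 7 mod 26.
Step 2: We need 7 * a^-1 = 1 (mod 26).
Step 3: 7 * 15 = 105 = 4 * 26 + 1, so a^-1 = 15.
Step 4: D(y) = 15(y - 24) mod 26.
Step 5: Apply to 'F' (y = 5): D(5) = 15 * (5 - 24) mod 26 = 15 * -19 mod 26 = 1 -> 'B'.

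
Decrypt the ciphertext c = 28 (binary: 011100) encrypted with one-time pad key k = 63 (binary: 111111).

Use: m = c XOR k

Step 1: XOR ciphertext with key:
  Ciphertext: 011100
  Key:        111111
  XOR:        100011
Step 2: Plaintext = 100011 = 35 in decimal.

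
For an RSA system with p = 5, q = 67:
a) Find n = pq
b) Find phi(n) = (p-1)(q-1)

Step 1: n = p * q = 5 * 67 = 335.
Step 2: phi(n) = (p-1)(q-1) = 4 * 66 = 264.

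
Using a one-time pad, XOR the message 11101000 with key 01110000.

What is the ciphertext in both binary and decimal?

Step 1: Write out the XOR operation bit by bit:
  Message: 11101000
  Key:     01110000
  XOR:     10011000
Step 2: Convert to decimal: 10011000 = 152.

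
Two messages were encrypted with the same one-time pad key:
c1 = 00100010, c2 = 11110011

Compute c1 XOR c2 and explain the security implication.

Step 1: c1 XOR c2 = (m1 XOR k) XOR (m2 XOR k).
Step 2: By XOR associativity/commutativity: = m1 XOR m2 XOR k XOR k = m1 XOR m2.
Step 3: 00100010 XOR 11110011 = 11010001 = 209.
Step 4: The key cancels out! An attacker learns m1 XOR m2 = 209, revealing the relationship between plaintexts.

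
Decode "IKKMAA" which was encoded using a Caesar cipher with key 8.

Step 1: Reverse the shift by subtracting 8 from each letter position.
  I (position 8) -> position (8-8) mod 26 = 0 -> A
  K (position 10) -> position (10-8) mod 26 = 2 -> C
  K (position 10) -> position (10-8) mod 26 = 2 -> C
  M (position 12) -> position (12-8) mod 26 = 4 -> E
  A (position 0) -> position (0-8) mod 26 = 18 -> S
  A (position 0) -> position (0-8) mod 26 = 18 -> S
Decrypted message: ACCESS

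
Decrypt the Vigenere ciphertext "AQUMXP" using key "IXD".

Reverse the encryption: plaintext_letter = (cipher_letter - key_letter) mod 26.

Step 1: Extend key: IXDIXD
Step 2: Decrypt each letter (c - k) mod 26:
  A(0) - I(8) = (0-8) mod 26 = 18 = S
  Q(16) - X(23) = (16-23) mod 26 = 19 = T
  U(20) - D(3) = (20-3) mod 26 = 17 = R
  M(12) - I(8) = (12-8) mod 26 = 4 = E
  X(23) - X(23) = (23-23) mod 26 = 0 = A
  P(15) - D(3) = (15-3) mod 26 = 12 = M
Plaintext: STREAM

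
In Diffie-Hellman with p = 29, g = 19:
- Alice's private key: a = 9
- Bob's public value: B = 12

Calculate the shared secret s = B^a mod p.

Step 1: s = B^a mod p = 12^9 mod 29.
  12^1 mod 29 = 12
  12^2 mod 29 = (12 * 12) mod 29 = 28
  12^3 mod 29 = (28 * 12) mod 29 = 17
  12^4 mod 29 = (17 * 12) mod 29 = 1
  12^5 mod 29 = (1 * 12) mod 29 = 12
  12^6 mod 29 = (12 * 12) mod 29 = 28
  12^7 mod 29 = (28 * 12) mod 29 = 17
  12^8 mod 29 = (17 * 12) mod 29 = 1
  12^9 mod 29 = (1 * 12) mod 29 = 12
Result: shared secret = 12.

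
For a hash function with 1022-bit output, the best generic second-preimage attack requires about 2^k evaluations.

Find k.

Step 1: The hash has a 1022-bit output.
Step 2: Second-preimage resistance means: given a specific input x, it should be infeasible to find a different y with h(y) = h(x).
With a 1022-bit output, a generic search for a second preimage costs about 2^1022 evaluations (each trial matches the fixed target with probability 2^-1022).
Step 3: Security level = 1022 bits.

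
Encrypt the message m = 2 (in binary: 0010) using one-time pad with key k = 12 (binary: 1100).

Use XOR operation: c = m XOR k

Step 1: Write out the XOR operation bit by bit:
  Message: 0010
  Key:     1100
  XOR:     1110
Step 2: Convert to decimal: 1110 = 14.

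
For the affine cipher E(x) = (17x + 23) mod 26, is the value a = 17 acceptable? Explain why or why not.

Step 1: Compute gcd(17, 26).
Step 2: gcd(17, 26) = 1.
Since gcd = 1, 17 is coprime with 26, so it is a valid key.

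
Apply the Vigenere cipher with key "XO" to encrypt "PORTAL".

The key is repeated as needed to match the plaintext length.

Step 1: Repeat key to match plaintext length:
  Plaintext: PORTAL
  Key:       XOXOXO
Step 2: Encrypt each letter:
  P(15) + X(23) = (15+23) mod 26 = 12 = M
  O(14) + O(14) = (14+14) mod 26 = 2 = C
  R(17) + X(23) = (17+23) mod 26 = 14 = O
  T(19) + O(14) = (19+14) mod 26 = 7 = H
  A(0) + X(23) = (0+23) mod 26 = 23 = X
  L(11) + O(14) = (11+14) mod 26 = 25 = Z
Ciphertext: MCOHXZ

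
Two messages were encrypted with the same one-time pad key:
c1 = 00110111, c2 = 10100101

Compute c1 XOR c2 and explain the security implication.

Step 1: c1 XOR c2 = (m1 XOR k) XOR (m2 XOR k).
Step 2: By XOR associativity/commutativity: = m1 XOR m2 XOR k XOR k = m1 XOR m2.
Step 3: 00110111 XOR 10100101 = 10010010 = 146.
Step 4: The key cancels out! An attacker learns m1 XOR m2 = 146, revealing the relationship between plaintexts.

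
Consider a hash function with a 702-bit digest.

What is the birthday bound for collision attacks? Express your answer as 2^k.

Step 1: The birthday paradox gives collision probability ~50% after sqrt(2^n) = 2^(n/2) hashes.
Step 2: For 702-bit output: 2^(702/2) = 2^351.
Step 3: Approximately 2^351 hash computations needed.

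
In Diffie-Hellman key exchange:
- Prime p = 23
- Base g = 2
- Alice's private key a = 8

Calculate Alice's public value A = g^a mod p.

Step 1: A = g^a mod p = 2^8 mod 23.
  2^1 mod 23 = 2
  2^2 mod 23 = (2 * 2) mod 23 = 4
  2^3 mod 23 = (4 * 2) mod 23 = 8
  2^4 mod 23 = (8 * 2) mod 23 = 16
  2^5 mod 23 = (16 * 2) mod 23 = 9
  2^6 mod 23 = (9 * 2) mod 23 = 18
  2^7 mod 23 = (18 * 2) mod 23 = 13
  2^8 mod 23 = (13 * 2) mod 23 = 3
Result: A = 3.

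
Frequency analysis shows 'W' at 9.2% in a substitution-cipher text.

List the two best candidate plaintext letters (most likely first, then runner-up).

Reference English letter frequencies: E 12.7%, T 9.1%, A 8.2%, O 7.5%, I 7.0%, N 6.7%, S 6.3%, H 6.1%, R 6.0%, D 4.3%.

Step 1: Observed frequency of 'W' is 9.2%.
Step 2: Compute distances to each reference frequency and sort:
  T (9.1%): difference = 0.1% <-- BEST
  A (8.2%): difference = 1.0% <-- RUNNER-UP
  O (7.5%): difference = 1.7%
  I (7.0%): difference = 2.2%
  N (6.7%): difference = 2.5%
Step 3: Most likely is 'T' (9.1%, diff 0.1%); second most likely is 'A' (8.2%, diff 1.0%).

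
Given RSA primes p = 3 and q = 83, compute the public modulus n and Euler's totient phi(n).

Step 1: n = p * q = 3 * 83 = 249.
Step 2: phi(n) = (p-1)(q-1) = 2 * 82 = 164.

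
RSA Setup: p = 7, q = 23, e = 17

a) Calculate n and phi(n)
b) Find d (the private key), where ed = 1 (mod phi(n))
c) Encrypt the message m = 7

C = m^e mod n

Step 1: n = 7 * 23 = 161.
Step 2: phi(n) = (7-1)(23-1) = 6 * 22 = 132.
Step 3: Find d = 17^(-1) mod 132 = 101.
  Verify: 17 * 101 = 1717 = 1 (mod 132).
Step 4: C = 7^17 mod 161 = 42.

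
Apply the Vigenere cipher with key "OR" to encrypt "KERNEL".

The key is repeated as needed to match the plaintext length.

Step 1: Repeat key to match plaintext length:
  Plaintext: KERNEL
  Key:       OROROR
Step 2: Encrypt each letter:
  K(10) + O(14) = (10+14) mod 26 = 24 = Y
  E(4) + R(17) = (4+17) mod 26 = 21 = V
  R(17) + O(14) = (17+14) mod 26 = 5 = F
  N(13) + R(17) = (13+17) mod 26 = 4 = E
  E(4) + O(14) = (4+14) mod 26 = 18 = S
  L(11) + R(17) = (11+17) mod 26 = 2 = C
Ciphertext: YVFESC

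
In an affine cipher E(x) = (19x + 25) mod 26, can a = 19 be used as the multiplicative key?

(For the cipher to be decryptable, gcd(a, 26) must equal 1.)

Step 1: Compute gcd(19, 26).
Step 2: gcd(19, 26) = 1.
Since gcd = 1, 19 is coprime with 26, so it is a valid key.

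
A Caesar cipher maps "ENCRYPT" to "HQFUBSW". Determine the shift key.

Step 1: Compare first letters: E (position 4) -> H (position 7).
Step 2: Shift = (7 - 4) mod 26 = 3.
The shift value is 3.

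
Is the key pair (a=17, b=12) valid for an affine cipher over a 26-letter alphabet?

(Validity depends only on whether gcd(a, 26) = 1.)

Step 1: Compute gcd(17, 26).
Step 2: gcd(17, 26) = 1.
Since gcd = 1, 17 is coprime with 26, so it is a valid key.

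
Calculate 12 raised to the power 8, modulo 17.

Step 1: Compute 12^8 mod 17 step by step, reducing modulo 17 at each step.
  12^1 mod 17 = 12
  12^2 mod 17 = (12 * 12) mod 17 = 8
  12^3 mod 17 = (8 * 12) mod 17 = 11
  12^4 mod 17 = (11 * 12) mod 17 = 13
  12^5 mod 17 = (13 * 12) mod 17 = 3
  12^6 mod 17 = (3 * 12) mod 17 = 2
  12^7 mod 17 = (2 * 12) mod 17 = 7
  12^8 mod 17 = (7 * 12) mod 17 = 16
Step 2: Result = 16.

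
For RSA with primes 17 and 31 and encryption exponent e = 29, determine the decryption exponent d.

Step 1: n = 17 * 31 = 527.
Step 2: phi(n) = 16 * 30 = 480.
Step 3: Find d such that 29 * d = 1 (mod 480).
Step 4: d = 29^(-1) mod 480 = 149.
Verification: 29 * 149 = 4321 = 9 * 480 + 1.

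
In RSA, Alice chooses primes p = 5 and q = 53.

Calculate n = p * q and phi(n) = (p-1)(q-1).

Step 1: n = p * q = 5 * 53 = 265.
Step 2: phi(n) = (p-1)(q-1) = 4 * 52 = 208.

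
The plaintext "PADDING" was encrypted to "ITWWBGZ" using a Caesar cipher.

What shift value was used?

Step 1: Compare first letters: P (position 15) -> I (position 8).
Step 2: Shift = (8 - 15) mod 26 = 19.
The shift value is 19.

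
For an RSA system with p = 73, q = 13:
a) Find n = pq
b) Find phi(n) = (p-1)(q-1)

Step 1: n = p * q = 73 * 13 = 949.
Step 2: phi(n) = (p-1)(q-1) = 72 * 12 = 864.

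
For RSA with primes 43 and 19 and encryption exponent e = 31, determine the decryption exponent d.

Step 1: n = 43 * 19 = 817.
Step 2: phi(n) = 42 * 18 = 756.
Step 3: Find d such that 31 * d = 1 (mod 756).
Step 4: d = 31^(-1) mod 756 = 439.
Verification: 31 * 439 = 13609 = 18 * 756 + 1.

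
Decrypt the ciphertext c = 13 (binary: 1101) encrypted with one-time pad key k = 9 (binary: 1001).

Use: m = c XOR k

Step 1: XOR ciphertext with key:
  Ciphertext: 1101
  Key:        1001
  XOR:        0100
Step 2: Plaintext = 0100 = 4 in decimal.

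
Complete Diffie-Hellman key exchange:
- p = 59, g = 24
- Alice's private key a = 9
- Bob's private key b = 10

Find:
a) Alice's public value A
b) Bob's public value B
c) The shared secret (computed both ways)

Step 1: A = g^a mod p = 24^9 mod 59 = 50.
Step 2: B = g^b mod p = 24^10 mod 59 = 20.
Step 3: Alice computes s = B^a mod p = 20^9 mod 59 = 41.
Step 4: Bob computes s = A^b mod p = 50^10 mod 59 = 41.
Both sides agree: shared secret = 41.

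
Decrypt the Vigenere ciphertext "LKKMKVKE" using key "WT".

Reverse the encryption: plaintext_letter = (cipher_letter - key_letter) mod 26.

Step 1: Extend key: WTWTWTWT
Step 2: Decrypt each letter (c - k) mod 26:
  L(11) - W(22) = (11-22) mod 26 = 15 = P
  K(10) - T(19) = (10-19) mod 26 = 17 = R
  K(10) - W(22) = (10-22) mod 26 = 14 = O
  M(12) - T(19) = (12-19) mod 26 = 19 = T
  K(10) - W(22) = (10-22) mod 26 = 14 = O
  V(21) - T(19) = (21-19) mod 26 = 2 = C
  K(10) - W(22) = (10-22) mod 26 = 14 = O
  E(4) - T(19) = (4-19) mod 26 = 11 = L
Plaintext: PROTOCOL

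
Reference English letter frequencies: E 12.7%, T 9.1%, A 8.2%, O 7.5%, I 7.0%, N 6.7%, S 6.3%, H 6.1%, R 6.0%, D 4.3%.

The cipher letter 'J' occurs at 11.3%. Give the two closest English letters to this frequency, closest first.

Step 1: Observed frequency of 'J' is 11.3%.
Step 2: Compute distances to each reference frequency and sort:
  E (12.7%): difference = 1.4% <-- BEST
  T (9.1%): difference = 2.2% <-- RUNNER-UP
  A (8.2%): difference = 3.1%
  O (7.5%): difference = 3.8%
  I (7.0%): difference = 4.3%
Step 3: Most likely is 'E' (12.7%, diff 1.4%); second most likely is 'T' (9.1%, diff 2.2%).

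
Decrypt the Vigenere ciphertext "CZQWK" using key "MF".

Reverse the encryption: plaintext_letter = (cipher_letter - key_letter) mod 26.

Step 1: Extend key: MFMFM
Step 2: Decrypt each letter (c - k) mod 26:
  C(2) - M(12) = (2-12) mod 26 = 16 = Q
  Z(25) - F(5) = (25-5) mod 26 = 20 = U
  Q(16) - M(12) = (16-12) mod 26 = 4 = E
  W(22) - F(5) = (22-5) mod 26 = 17 = R
  K(10) - M(12) = (10-12) mod 26 = 24 = Y
Plaintext: QUERY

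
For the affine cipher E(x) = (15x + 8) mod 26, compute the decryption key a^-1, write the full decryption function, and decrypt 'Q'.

Step 1: Find a^-1, the modular inverse of 15 mod 26.
Step 2: We need 15 * a^-1 = 1 (mod 26).
Step 3: 15 * 7 = 105 = 4 * 26 + 1, so a^-1 = 7.
Step 4: D(y) = 7(y - 8) mod 26.
Step 5: Apply to 'Q' (y = 16): D(16) = 7 * (16 - 8) mod 26 = 7 * 8 mod 26 = 4 -> 'E'.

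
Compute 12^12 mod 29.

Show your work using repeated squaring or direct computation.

Step 1: Compute 12^12 mod 29 step by step, reducing modulo 29 at each step.
  12^1 mod 29 = 12
  12^2 mod 29 = (12 * 12) mod 29 = 28
  12^3 mod 29 = (28 * 12) mod 29 = 17
  12^4 mod 29 = (17 * 12) mod 29 = 1
  12^5 mod 29 = (1 * 12) mod 29 = 12
  12^6 mod 29 = (12 * 12) mod 29 = 28
  12^7 mod 29 = (28 * 12) mod 29 = 17
  12^8 mod 29 = (17 * 12) mod 29 = 1
  12^9 mod 29 = (1 * 12) mod 29 = 12
  12^10 mod 29 = (12 * 12) mod 29 = 28
  12^11 mod 29 = (28 * 12) mod 29 = 17
  12^12 mod 29 = (17 * 12) mod 29 = 1
Step 2: Result = 1.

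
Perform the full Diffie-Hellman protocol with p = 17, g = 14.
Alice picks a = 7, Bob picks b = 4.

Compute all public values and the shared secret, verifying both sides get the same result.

Step 1: A = g^a mod p = 14^7 mod 17 = 6.
Step 2: B = g^b mod p = 14^4 mod 17 = 13.
Step 3: Alice computes s = B^a mod p = 13^7 mod 17 = 4.
Step 4: Bob computes s = A^b mod p = 6^4 mod 17 = 4.
Both sides agree: shared secret = 4.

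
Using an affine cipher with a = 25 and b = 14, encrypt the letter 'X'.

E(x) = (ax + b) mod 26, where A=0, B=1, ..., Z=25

Step 1: Convert 'X' to number: x = 23.
Step 2: E(23) = (25 * 23 + 14) mod 26 = 589 mod 26 = 17.
Step 3: Convert 17 back to letter: R.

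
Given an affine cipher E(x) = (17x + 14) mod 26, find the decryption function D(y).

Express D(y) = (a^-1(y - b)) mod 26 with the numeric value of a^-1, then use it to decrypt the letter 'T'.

Step 1: Find a^-1, the modular inverse of 17 mod 26.
Step 2: We need 17 * a^-1 = 1 (mod 26).
Step 3: 17 * 23 = 391 = 15 * 26 + 1, so a^-1 = 23.
Step 4: D(y) = 23(y - 14) mod 26.
Step 5: Apply to 'T' (y = 19): D(19) = 23 * (19 - 14) mod 26 = 23 * 5 mod 26 = 11 -> 'L'.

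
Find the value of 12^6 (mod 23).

Step 1: Compute 12^6 mod 23 step by step, reducing modulo 23 at each step.
  12^1 mod 23 = 12
  12^2 mod 23 = (12 * 12) mod 23 = 6
  12^3 mod 23 = (6 * 12) mod 23 = 3
  12^4 mod 23 = (3 * 12) mod 23 = 13
  12^5 mod 23 = (13 * 12) mod 23 = 18
  12^6 mod 23 = (18 * 12) mod 23 = 9
Step 2: Result = 9.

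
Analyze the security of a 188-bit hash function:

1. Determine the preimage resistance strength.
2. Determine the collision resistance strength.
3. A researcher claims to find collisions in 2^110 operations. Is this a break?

Step 1: Preimage resistance requires brute-force of 2^188 operations.
Step 2: Collision resistance (birthday bound) = 2^(188/2) = 2^94.
Step 3: The claimed attack costs 2^110 operations.
Step 4: Since 2^110 >= 2^94, the claimed attack is no faster than the generic birthday attack, so this does not break collision resistance.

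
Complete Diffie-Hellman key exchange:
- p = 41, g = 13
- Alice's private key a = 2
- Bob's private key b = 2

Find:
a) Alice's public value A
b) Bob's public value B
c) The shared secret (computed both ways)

Step 1: A = g^a mod p = 13^2 mod 41 = 5.
Step 2: B = g^b mod p = 13^2 mod 41 = 5.
Step 3: Alice computes s = B^a mod p = 5^2 mod 41 = 25.
Step 4: Bob computes s = A^b mod p = 5^2 mod 41 = 25.
Both sides agree: shared secret = 25.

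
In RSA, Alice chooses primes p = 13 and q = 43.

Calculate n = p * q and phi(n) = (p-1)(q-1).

Step 1: n = p * q = 13 * 43 = 559.
Step 2: phi(n) = (p-1)(q-1) = 12 * 42 = 504.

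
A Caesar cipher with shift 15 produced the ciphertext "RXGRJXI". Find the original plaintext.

Step 1: Reverse the shift by subtracting 15 from each letter position.
  R (position 17) -> position (17-15) mod 26 = 2 -> C
  X (position 23) -> position (23-15) mod 26 = 8 -> I
  G (position 6) -> position (6-15) mod 26 = 17 -> R
  R (position 17) -> position (17-15) mod 26 = 2 -> C
  J (position 9) -> position (9-15) mod 26 = 20 -> U
  X (position 23) -> position (23-15) mod 26 = 8 -> I
  I (position 8) -> position (8-15) mod 26 = 19 -> T
Decrypted message: CIRCUIT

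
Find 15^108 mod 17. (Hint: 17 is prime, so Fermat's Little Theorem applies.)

Step 1: Since 17 is prime, by Fermat's Little Theorem: 15^16 = 1 (mod 17).
Step 2: Reduce exponent: 108 mod 16 = 12.
Step 3: So 15^108 = 15^12 (mod 17).
Step 4: 15^12 mod 17 = 16.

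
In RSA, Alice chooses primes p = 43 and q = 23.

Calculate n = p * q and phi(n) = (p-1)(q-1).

Step 1: n = p * q = 43 * 23 = 989.
Step 2: phi(n) = (p-1)(q-1) = 42 * 22 = 924.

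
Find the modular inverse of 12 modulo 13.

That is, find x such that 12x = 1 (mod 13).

Step 1: We need x such that 12 * x = 1 (mod 13).
Step 2: Using the extended Euclidean algorithm or trial:
  12 * 12 = 144 = 11 * 13 + 1.
Step 3: Since 144 mod 13 = 1, the inverse is x = 12.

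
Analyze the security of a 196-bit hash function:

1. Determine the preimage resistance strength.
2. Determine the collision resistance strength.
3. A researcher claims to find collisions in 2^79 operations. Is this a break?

Step 1: Preimage resistance requires brute-force of 2^196 operations.
Step 2: Collision resistance (birthday bound) = 2^(196/2) = 2^98.
Step 3: The claimed attack costs 2^79 operations.
Step 4: Since 2^79 < 2^98, the claimed attack beats the generic birthday bound, so collision resistance is broken.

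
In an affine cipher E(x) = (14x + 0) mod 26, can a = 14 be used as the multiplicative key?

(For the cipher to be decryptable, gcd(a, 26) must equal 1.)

Step 1: Compute gcd(14, 26).
Step 2: gcd(14, 26) = 2.
Since gcd = 2 != 1, 14 shares a common factor with 26, so it cannot be used.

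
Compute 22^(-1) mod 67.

Step 1: We need x such that 22 * x = 1 (mod 67).
Step 2: Using the extended Euclidean algorithm or trial:
  22 * 64 = 1408 = 21 * 67 + 1.
Step 3: Since 1408 mod 67 = 1, the inverse is x = 64.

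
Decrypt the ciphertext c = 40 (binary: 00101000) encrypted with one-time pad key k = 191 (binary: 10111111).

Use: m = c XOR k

Step 1: XOR ciphertext with key:
  Ciphertext: 00101000
  Key:        10111111
  XOR:        10010111
Step 2: Plaintext = 10010111 = 151 in decimal.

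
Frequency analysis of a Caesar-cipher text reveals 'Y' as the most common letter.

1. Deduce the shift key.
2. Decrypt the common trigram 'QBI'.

Step 1: In English, 'E' is the most frequent letter (12.7%).
Step 2: The most frequent ciphertext letter is 'Y' (position 24).
Step 3: Shift = (24 - 4) mod 26 = 20.
Step 4: Decrypt 'QBI' by shifting back 20:
  Q -> W
  B -> H
  I -> O
Step 5: 'QBI' decrypts to 'WHO'.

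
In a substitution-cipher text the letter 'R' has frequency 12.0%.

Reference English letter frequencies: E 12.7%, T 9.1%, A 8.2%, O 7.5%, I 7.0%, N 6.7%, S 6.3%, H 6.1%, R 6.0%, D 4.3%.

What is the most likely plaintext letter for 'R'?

Step 1: The observed frequency is 12.0%.
Step 2: Compare with English frequencies:
  E: 12.7% (difference: 0.7%) <-- closest
  T: 9.1% (difference: 2.9%)
  A: 8.2% (difference: 3.8%)
  O: 7.5% (difference: 4.5%)
  I: 7.0% (difference: 5.0%)
  N: 6.7% (difference: 5.3%)
  S: 6.3% (difference: 5.7%)
  H: 6.1% (difference: 5.9%)
  R: 6.0% (difference: 6.0%)
  D: 4.3% (difference: 7.7%)
Step 3: 'R' most likely represents 'E' (frequency 12.7%).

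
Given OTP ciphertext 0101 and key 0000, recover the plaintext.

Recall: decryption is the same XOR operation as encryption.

Step 1: XOR ciphertext with key:
  Ciphertext: 0101
  Key:        0000
  XOR:        0101
Step 2: Plaintext = 0101 = 5 in decimal.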